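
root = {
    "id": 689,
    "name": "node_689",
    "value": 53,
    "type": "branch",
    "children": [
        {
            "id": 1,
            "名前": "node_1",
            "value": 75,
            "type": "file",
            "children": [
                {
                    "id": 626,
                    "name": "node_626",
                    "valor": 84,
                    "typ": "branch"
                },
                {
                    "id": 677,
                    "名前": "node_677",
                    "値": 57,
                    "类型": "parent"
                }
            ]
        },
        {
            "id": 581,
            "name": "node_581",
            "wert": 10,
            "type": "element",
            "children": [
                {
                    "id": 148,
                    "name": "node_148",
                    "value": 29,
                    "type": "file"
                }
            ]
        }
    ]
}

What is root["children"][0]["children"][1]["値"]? 57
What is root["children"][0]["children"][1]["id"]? 677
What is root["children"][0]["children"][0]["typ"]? "branch"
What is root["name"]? "node_689"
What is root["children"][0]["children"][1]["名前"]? "node_677"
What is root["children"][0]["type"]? "file"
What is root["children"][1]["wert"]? 10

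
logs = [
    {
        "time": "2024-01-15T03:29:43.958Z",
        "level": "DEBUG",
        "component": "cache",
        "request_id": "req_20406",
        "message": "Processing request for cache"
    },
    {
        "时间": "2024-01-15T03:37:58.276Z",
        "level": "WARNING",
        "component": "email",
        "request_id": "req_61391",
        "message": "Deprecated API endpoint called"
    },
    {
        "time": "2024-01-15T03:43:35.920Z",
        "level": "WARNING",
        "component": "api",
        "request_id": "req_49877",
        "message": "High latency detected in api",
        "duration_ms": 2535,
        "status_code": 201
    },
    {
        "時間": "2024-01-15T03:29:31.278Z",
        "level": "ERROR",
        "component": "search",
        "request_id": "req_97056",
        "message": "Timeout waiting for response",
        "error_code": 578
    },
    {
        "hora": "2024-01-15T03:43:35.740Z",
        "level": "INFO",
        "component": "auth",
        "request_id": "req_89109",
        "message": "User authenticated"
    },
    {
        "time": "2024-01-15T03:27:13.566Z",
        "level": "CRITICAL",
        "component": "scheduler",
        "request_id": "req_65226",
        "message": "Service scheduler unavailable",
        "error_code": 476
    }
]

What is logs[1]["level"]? "WARNING"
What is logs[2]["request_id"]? "req_49877"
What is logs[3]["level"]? "ERROR"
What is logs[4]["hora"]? "2024-01-15T03:43:35.740Z"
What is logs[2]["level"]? "WARNING"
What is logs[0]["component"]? "cache"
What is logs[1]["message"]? "Deprecated API endpoint called"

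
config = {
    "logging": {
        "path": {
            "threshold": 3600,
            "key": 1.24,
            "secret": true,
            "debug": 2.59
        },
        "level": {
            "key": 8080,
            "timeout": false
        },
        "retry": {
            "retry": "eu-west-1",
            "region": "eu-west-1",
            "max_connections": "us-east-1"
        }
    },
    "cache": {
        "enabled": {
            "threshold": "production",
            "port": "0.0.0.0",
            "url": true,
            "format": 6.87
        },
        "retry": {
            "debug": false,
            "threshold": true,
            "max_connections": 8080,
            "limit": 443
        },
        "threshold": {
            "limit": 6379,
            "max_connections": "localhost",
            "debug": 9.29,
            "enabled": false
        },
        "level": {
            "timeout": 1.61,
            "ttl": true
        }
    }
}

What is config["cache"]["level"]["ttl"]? True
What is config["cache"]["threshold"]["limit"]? 6379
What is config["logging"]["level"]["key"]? 8080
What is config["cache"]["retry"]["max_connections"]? 8080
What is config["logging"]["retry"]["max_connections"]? "us-east-1"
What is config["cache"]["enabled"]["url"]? True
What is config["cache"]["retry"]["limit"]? 443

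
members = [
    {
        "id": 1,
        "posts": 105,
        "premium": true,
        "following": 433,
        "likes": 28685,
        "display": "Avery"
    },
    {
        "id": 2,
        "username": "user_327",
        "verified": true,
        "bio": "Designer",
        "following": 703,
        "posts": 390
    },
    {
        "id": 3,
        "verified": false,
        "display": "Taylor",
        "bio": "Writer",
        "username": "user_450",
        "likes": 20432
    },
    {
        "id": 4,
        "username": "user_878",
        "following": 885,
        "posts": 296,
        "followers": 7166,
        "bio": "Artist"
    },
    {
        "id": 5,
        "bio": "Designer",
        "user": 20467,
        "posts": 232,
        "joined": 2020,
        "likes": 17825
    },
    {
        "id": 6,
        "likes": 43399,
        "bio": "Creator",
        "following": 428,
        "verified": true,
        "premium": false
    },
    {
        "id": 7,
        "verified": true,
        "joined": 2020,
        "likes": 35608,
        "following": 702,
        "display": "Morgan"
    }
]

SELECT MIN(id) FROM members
1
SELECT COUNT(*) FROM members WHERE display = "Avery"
1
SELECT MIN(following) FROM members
428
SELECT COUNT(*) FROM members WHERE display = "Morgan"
1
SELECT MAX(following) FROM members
885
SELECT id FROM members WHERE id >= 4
[4, 5, 6, 7]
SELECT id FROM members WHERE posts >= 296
[2, 4]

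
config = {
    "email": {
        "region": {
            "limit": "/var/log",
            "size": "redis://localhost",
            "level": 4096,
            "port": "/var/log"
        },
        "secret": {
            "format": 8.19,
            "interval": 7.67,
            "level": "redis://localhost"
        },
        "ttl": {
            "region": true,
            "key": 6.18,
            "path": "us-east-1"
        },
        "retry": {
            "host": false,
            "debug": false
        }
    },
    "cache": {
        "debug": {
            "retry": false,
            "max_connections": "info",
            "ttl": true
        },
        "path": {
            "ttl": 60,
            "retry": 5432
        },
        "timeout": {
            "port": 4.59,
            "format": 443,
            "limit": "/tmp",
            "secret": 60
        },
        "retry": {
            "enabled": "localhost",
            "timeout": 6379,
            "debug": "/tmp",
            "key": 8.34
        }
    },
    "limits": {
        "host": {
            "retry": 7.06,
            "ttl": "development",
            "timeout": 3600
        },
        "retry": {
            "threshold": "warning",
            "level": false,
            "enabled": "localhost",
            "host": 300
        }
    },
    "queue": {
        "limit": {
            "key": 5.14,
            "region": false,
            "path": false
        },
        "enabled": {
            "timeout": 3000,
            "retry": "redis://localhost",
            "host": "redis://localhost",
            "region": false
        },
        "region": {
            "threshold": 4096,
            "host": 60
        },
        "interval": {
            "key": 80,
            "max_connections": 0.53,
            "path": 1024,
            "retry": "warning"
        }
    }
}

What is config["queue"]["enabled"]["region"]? False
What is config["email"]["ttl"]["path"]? "us-east-1"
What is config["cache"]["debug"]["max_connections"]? "info"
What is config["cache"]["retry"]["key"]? 8.34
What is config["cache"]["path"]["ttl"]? 60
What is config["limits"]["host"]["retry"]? 7.06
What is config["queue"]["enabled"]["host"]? "redis://localhost"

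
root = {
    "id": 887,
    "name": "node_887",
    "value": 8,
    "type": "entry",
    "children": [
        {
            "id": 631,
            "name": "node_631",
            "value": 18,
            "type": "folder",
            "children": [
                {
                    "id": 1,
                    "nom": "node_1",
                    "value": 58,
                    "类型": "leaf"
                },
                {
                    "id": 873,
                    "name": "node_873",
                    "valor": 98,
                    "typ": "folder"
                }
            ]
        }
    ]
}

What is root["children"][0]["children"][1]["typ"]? "folder"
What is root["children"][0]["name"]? "node_631"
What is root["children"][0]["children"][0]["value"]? 58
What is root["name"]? "node_887"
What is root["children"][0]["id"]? 631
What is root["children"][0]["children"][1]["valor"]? 98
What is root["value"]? 8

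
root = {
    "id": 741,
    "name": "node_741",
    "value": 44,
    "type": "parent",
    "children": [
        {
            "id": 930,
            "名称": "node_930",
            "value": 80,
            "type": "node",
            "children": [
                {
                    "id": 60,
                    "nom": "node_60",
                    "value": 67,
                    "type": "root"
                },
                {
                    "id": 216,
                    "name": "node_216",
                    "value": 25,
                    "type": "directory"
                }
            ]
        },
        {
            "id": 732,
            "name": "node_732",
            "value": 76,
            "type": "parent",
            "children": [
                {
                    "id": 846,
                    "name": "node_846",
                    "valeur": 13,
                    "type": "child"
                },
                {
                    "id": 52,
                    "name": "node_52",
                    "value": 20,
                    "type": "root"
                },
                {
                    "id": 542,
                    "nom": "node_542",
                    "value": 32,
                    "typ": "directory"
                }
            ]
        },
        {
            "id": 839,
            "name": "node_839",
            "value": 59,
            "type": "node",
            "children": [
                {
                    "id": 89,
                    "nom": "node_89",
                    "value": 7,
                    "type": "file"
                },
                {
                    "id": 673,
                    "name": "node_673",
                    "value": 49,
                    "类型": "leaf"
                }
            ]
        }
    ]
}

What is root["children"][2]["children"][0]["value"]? 7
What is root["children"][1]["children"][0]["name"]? "node_846"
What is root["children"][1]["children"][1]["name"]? "node_52"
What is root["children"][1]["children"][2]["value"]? 32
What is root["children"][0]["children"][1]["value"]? 25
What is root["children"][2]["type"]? "node"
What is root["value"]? 44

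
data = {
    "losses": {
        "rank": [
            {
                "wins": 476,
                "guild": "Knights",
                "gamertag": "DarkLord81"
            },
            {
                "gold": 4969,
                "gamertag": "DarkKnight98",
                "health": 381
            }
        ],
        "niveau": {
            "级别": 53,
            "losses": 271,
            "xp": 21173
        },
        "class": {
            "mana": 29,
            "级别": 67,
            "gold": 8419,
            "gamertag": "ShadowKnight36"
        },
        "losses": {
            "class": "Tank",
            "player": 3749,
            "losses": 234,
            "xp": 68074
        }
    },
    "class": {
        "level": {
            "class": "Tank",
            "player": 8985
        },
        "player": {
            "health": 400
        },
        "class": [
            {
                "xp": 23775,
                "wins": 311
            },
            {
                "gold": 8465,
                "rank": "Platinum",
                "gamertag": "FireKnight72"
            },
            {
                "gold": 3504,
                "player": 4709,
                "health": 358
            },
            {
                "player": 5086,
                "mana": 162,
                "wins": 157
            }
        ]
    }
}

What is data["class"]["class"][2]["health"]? 358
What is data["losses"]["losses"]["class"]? "Tank"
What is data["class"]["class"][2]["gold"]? 3504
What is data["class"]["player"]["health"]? 400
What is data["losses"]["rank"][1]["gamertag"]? "DarkKnight98"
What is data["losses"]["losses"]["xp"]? 68074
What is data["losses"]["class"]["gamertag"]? "ShadowKnight36"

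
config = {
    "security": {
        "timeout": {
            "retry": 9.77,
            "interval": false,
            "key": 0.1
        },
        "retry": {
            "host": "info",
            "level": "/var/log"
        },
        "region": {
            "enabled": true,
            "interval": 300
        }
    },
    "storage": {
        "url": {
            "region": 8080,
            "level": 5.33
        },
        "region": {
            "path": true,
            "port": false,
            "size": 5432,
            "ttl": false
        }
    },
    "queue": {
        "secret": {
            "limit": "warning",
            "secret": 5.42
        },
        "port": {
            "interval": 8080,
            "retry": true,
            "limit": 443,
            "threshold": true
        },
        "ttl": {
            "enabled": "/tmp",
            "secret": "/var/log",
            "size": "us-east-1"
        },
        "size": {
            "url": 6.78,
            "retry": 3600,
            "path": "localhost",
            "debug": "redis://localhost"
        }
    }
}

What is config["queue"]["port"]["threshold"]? True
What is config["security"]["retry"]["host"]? "info"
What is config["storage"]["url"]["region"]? 8080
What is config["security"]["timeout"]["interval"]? False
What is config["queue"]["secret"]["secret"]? 5.42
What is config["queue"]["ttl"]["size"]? "us-east-1"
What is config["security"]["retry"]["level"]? "/var/log"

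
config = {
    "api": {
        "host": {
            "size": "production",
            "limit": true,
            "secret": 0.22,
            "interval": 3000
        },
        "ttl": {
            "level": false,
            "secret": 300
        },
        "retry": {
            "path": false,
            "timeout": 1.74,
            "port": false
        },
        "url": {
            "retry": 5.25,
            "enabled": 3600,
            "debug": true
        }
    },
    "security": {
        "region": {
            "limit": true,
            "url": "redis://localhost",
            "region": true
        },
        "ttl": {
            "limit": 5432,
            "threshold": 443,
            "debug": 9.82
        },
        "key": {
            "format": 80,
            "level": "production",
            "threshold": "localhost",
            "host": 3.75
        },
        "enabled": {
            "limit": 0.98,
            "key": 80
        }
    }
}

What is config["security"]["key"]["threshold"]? "localhost"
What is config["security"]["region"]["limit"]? True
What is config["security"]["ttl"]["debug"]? 9.82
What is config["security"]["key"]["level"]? "production"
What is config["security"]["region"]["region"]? True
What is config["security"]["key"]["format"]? 80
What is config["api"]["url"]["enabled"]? 3600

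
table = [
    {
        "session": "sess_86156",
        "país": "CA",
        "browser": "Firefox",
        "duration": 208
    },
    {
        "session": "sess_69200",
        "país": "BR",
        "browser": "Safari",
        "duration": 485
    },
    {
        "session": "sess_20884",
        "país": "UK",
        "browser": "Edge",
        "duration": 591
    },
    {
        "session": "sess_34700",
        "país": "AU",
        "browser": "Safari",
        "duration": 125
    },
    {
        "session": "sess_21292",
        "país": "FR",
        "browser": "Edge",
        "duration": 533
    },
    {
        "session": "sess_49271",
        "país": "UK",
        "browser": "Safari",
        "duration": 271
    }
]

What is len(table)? 6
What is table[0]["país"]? "CA"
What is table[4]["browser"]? "Edge"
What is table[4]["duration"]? 533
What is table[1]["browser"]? "Safari"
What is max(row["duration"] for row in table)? 591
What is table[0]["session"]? "sess_86156"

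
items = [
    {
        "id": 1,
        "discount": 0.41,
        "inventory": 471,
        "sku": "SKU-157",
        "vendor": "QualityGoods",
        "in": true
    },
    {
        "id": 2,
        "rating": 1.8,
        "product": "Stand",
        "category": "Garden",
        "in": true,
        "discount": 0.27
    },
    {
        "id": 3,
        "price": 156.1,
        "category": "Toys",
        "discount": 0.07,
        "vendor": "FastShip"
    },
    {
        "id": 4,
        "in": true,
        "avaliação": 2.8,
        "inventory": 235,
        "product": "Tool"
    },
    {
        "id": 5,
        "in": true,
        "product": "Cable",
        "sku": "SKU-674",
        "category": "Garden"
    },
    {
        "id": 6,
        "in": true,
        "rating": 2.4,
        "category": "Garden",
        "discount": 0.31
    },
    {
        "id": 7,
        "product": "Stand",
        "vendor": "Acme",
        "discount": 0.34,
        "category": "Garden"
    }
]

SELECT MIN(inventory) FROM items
235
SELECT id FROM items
[1, 2, 3, 4, 5, 6, 7]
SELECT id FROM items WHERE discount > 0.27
[1, 6, 7]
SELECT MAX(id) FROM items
7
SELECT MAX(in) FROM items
True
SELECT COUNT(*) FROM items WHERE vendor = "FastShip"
1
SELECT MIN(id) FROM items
1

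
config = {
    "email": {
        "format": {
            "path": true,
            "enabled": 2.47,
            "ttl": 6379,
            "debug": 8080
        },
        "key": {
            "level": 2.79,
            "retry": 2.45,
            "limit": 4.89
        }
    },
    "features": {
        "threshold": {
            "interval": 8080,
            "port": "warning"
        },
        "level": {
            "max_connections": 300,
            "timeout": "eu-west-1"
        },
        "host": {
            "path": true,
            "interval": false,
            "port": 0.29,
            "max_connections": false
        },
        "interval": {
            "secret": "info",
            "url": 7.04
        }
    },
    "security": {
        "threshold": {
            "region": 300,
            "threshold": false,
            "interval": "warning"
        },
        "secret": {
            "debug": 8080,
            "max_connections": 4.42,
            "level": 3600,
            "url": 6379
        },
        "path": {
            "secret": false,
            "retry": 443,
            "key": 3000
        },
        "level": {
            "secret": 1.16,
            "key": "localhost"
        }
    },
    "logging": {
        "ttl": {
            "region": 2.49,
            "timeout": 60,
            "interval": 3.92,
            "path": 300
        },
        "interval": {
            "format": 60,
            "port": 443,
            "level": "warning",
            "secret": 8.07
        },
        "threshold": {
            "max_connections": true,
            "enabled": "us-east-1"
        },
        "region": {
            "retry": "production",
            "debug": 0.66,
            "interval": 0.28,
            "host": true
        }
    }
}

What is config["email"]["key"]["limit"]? 4.89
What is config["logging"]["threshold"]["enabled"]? "us-east-1"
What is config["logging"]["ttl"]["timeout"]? 60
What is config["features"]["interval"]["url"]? 7.04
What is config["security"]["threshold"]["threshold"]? False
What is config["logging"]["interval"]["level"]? "warning"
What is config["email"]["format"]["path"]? True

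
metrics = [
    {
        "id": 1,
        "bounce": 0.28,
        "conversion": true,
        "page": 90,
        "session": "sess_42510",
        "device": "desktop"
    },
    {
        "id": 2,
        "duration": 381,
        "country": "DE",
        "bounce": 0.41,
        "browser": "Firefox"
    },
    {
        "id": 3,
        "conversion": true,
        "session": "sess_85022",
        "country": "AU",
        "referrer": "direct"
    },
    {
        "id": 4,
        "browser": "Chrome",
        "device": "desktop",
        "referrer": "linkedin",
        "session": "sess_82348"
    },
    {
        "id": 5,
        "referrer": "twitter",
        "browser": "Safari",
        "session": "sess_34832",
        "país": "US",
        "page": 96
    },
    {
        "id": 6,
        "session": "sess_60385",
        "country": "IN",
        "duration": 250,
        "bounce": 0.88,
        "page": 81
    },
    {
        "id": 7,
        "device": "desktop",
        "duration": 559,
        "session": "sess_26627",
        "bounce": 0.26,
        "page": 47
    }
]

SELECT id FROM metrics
[1, 2, 3, 4, 5, 6, 7]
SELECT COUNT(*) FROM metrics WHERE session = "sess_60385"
1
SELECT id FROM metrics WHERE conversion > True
[]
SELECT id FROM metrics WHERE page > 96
[]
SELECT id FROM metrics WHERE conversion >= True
[1, 3]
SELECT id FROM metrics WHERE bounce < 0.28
[7]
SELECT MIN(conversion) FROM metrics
True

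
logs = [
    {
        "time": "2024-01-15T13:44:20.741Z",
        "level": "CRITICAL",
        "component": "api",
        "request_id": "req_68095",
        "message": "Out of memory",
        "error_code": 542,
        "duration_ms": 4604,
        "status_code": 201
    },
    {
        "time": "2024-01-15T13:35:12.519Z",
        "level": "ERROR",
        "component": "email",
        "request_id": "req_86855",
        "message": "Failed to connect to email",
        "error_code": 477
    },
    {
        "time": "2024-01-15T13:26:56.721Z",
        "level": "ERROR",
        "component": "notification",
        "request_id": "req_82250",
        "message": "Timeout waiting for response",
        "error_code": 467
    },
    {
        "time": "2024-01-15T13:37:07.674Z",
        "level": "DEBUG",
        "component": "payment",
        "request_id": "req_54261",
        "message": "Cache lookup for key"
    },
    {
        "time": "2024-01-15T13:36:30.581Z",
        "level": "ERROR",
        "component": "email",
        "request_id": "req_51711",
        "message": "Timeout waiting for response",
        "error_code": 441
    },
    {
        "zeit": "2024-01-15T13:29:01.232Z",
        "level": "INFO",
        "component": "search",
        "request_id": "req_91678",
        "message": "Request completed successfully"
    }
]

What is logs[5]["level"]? "INFO"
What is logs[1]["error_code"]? 477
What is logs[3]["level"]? "DEBUG"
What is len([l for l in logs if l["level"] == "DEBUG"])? 1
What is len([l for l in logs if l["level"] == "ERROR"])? 3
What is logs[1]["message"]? "Failed to connect to email"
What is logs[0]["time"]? "2024-01-15T13:44:20.741Z"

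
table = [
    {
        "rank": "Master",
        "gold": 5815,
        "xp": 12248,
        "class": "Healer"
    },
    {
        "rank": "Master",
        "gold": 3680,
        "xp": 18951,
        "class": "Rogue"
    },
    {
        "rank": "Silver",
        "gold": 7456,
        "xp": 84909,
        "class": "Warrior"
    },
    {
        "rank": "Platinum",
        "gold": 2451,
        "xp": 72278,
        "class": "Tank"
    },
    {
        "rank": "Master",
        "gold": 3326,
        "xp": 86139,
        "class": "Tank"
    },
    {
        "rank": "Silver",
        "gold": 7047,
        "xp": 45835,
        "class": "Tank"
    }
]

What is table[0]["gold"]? 5815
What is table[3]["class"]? "Tank"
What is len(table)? 6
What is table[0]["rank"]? "Master"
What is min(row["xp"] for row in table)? 12248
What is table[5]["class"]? "Tank"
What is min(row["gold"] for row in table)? 2451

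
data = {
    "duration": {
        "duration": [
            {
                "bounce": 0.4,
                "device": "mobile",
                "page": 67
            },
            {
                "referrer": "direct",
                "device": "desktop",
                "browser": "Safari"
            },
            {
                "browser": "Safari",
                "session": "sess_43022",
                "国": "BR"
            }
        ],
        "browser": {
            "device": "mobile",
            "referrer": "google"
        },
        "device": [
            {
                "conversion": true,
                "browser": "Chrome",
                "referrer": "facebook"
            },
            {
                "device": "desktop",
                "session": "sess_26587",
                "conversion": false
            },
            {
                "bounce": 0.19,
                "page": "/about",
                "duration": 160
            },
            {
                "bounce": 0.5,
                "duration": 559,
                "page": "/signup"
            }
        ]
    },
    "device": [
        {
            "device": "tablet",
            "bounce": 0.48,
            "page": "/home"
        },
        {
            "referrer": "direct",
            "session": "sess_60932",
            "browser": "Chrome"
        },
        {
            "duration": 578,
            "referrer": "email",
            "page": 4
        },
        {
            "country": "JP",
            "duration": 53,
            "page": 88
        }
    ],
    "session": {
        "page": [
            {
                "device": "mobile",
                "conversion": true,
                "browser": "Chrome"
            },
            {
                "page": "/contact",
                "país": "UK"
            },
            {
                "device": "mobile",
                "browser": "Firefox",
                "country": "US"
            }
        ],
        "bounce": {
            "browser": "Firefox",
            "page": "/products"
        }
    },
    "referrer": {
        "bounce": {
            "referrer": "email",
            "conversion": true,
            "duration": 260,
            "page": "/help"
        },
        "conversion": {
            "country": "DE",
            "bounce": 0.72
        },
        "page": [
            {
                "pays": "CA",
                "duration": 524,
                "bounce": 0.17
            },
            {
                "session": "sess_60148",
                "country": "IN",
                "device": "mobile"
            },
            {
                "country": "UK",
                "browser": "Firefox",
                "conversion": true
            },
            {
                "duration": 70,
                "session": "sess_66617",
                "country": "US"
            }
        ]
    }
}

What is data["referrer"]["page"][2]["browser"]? "Firefox"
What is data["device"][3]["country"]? "JP"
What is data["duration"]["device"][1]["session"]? "sess_26587"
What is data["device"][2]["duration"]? 578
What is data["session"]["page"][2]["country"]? "US"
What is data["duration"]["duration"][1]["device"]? "desktop"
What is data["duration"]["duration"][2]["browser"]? "Safari"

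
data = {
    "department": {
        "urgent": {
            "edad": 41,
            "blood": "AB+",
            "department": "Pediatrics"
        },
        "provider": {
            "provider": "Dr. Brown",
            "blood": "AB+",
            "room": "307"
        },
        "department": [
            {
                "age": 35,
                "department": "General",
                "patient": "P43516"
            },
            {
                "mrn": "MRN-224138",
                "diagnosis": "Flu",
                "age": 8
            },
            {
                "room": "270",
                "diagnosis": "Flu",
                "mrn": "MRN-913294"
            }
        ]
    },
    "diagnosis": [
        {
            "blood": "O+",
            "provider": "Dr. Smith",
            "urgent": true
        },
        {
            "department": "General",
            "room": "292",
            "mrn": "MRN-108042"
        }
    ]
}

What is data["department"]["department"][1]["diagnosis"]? "Flu"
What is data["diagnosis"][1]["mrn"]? "MRN-108042"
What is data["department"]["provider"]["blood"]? "AB+"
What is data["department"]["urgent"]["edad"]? 41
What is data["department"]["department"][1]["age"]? 8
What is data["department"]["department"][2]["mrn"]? "MRN-913294"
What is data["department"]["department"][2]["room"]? "270"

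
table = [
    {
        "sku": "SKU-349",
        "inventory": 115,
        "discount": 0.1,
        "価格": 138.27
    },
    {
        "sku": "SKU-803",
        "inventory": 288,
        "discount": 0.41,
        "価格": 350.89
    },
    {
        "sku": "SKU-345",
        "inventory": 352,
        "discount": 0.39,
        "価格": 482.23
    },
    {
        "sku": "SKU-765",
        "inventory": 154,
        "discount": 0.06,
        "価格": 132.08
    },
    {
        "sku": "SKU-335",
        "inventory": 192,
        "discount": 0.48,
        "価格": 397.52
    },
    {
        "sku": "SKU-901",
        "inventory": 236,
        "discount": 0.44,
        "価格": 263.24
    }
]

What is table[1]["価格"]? 350.89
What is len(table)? 6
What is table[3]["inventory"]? 154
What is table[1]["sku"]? "SKU-803"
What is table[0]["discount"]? 0.1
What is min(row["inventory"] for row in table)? 115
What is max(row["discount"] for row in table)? 0.48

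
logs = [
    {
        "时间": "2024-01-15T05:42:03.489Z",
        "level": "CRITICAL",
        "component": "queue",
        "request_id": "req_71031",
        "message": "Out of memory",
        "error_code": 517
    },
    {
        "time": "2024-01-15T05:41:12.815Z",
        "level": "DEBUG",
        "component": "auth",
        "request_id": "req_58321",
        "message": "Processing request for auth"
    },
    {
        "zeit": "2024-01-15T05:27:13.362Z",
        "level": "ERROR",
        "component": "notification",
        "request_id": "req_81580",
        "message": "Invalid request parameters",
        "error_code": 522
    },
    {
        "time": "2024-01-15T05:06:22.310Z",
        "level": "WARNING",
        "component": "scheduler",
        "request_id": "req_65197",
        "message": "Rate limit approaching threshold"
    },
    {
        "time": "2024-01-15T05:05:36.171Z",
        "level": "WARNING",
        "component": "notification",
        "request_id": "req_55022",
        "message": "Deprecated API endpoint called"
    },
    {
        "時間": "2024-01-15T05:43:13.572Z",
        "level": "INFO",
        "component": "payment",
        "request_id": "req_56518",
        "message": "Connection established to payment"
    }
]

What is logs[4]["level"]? "WARNING"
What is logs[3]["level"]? "WARNING"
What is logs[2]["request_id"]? "req_81580"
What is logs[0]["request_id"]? "req_71031"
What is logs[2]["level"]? "ERROR"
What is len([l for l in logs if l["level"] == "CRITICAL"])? 1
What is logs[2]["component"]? "notification"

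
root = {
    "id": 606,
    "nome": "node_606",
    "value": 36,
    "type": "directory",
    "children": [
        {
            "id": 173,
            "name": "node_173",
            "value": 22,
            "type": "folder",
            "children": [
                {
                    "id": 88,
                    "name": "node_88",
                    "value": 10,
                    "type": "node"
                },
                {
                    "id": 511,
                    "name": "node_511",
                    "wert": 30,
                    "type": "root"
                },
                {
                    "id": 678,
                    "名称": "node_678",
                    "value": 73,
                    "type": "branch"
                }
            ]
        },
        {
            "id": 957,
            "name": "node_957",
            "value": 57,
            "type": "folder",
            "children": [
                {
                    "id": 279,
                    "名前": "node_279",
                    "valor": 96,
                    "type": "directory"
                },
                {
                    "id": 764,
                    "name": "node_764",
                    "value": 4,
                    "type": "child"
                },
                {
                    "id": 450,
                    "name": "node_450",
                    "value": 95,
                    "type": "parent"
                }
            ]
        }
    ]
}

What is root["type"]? "directory"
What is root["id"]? 606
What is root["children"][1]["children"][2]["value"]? 95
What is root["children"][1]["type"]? "folder"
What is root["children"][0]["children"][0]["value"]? 10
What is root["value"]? 36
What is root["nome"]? "node_606"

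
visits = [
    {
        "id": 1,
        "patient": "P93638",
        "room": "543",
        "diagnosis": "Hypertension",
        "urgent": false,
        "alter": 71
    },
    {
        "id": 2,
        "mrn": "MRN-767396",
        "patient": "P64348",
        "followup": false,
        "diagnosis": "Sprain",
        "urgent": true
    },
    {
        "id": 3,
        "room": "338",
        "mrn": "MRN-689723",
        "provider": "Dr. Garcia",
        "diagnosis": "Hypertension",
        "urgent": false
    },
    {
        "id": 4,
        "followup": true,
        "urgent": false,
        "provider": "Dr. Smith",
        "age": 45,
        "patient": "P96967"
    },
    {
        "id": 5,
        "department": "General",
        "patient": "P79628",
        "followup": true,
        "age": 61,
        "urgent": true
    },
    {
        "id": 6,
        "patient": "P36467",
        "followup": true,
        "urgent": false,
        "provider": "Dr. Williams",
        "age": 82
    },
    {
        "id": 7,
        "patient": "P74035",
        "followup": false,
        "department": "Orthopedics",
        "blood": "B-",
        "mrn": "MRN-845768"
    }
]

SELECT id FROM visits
[1, 2, 3, 4, 5, 6, 7]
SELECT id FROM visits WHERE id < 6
[1, 2, 3, 4, 5]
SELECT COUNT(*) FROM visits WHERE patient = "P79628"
1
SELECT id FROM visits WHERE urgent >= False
[1, 2, 3, 4, 5, 6]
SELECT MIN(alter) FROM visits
71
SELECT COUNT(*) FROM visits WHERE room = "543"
1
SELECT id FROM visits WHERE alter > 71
[]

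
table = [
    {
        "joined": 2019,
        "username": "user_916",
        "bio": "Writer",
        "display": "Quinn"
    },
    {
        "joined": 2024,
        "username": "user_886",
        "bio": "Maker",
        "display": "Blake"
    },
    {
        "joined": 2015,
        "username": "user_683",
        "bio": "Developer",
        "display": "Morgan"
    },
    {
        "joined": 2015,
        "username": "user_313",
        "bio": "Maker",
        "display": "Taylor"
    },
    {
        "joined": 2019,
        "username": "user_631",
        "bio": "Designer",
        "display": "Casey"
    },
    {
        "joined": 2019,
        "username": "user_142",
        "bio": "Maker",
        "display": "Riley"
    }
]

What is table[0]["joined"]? 2019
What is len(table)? 6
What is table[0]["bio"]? "Writer"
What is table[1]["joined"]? 2024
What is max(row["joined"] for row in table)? 2024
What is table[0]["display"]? "Quinn"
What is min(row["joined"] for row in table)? 2015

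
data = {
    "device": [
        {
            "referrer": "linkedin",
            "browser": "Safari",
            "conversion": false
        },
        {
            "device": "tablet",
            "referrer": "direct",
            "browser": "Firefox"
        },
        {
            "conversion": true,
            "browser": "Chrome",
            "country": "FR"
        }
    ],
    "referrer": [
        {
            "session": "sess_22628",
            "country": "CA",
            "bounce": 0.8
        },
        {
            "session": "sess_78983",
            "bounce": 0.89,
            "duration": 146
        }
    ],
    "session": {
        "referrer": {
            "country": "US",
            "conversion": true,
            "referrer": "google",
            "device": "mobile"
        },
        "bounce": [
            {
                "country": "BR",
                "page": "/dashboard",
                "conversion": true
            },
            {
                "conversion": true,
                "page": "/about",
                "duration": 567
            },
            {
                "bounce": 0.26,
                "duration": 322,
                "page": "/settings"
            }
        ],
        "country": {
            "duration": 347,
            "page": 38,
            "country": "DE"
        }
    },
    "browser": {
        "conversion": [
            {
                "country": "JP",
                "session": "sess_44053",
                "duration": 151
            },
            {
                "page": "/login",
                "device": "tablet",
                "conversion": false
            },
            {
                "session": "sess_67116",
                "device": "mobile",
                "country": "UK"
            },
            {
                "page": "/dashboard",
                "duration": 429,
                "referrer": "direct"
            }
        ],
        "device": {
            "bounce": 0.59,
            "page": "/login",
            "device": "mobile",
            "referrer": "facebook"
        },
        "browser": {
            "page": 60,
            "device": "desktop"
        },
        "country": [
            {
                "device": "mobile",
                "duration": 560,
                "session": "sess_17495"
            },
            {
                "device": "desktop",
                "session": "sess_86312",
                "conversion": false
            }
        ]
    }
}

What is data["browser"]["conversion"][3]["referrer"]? "direct"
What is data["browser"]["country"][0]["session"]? "sess_17495"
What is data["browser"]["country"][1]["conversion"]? False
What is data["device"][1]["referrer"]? "direct"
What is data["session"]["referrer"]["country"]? "US"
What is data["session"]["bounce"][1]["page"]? "/about"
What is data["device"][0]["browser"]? "Safari"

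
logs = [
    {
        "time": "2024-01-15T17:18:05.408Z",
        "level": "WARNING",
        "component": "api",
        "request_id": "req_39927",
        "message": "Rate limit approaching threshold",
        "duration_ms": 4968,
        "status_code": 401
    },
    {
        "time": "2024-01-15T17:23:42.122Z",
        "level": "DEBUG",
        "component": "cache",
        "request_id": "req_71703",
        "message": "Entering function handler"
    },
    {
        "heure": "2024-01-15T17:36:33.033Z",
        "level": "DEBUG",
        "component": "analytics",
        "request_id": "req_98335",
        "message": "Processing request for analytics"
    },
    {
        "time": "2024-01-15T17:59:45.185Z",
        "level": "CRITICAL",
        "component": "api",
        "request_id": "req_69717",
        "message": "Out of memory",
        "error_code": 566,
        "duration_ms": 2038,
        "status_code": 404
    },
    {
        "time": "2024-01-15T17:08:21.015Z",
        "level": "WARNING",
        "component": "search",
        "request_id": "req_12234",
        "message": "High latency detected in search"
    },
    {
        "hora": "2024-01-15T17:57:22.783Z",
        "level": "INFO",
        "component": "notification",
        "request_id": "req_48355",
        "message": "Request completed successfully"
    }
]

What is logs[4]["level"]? "WARNING"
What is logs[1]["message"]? "Entering function handler"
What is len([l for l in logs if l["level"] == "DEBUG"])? 2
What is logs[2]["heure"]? "2024-01-15T17:36:33.033Z"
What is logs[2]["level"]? "DEBUG"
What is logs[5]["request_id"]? "req_48355"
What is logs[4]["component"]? "search"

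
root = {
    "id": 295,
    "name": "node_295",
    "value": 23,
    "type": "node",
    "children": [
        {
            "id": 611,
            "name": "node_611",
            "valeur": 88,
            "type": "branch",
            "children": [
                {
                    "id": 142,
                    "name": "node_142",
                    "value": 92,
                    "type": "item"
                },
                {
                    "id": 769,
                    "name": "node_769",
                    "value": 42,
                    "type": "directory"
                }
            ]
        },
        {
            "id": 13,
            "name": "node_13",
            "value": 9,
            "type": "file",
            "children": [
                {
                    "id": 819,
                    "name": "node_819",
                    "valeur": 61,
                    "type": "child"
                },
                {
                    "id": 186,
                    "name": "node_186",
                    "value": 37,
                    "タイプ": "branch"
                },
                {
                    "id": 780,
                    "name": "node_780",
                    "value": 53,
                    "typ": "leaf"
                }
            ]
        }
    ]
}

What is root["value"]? 23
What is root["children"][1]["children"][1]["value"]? 37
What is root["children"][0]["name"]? "node_611"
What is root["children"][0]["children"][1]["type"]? "directory"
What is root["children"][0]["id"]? 611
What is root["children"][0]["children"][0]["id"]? 142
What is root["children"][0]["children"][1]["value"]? 42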